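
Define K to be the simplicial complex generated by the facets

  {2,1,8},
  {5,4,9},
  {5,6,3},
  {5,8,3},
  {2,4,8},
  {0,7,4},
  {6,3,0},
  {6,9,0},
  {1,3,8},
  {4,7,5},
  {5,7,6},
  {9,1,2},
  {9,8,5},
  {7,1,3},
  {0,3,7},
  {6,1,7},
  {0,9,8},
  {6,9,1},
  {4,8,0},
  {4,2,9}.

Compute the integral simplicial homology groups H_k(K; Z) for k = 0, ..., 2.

Fix the vertex order 0 < 1 < 2 < 3 < 4 < 5 < 6 < 7 < 8 < 9 and write every simplex with vertices in increasing order. Then dim K = 2 and the simplices of K are:

  0-simplices (10): [0], [1], [2], [3], [4], [5], [6], [7], [8], [9]
  1-simplices (30): (30 of them)
  2-simplices (20): (20 of them)

giving chain groups C_0 ≅ Z^10, C_1 ≅ Z^30, C_2 ≅ Z^20.

∂_1: C_1 → C_0 maps an edge to its endpoints' difference, ∂[p,q] = q − p.
As a 10×30 matrix over Z this has rank 9, with invariant factors (1,1,1,1,1,1,1,1,1).

∂_2: C_2 → C_1 acts by ∂[p,q,r] = [q,r] − [p,r] + [p,q]. For instance
  ∂[0,6,9] = [6,9] − [0,9] + [0,6],
  ∂[1,3,7] = [3,7] − [1,7] + [1,3].
The resulting 30×20 matrix has rank 20, and its Smith normal form has invariant factors (1,1,1,1,1,1,1,1,1,1,1,1,1,1,1,1,1,1,1,2).

Computing H_k = (kernel of ∂_k) / (image of ∂_{k+1}):

  H_0: rank C_0 − rank ∂_1 = 10 − 9 = 1, and the invariant factors of ∂_1 are all 1, so H_0 ≅ Z.
  H_1: rank ker ∂_1 − rank ∂_2 = (30 − 9) − 20 = 1, and ∂_2 has invariant factor 2 > 1, so H_1 ≅ Z ⊕ Z/2Z.
  H_2: rank ker ∂_2 − rank ∂_3 = (20 − 20) − 0 = 0, and there is no ∂_3, so H_2 ≅ 0.

H_0 ≅ Z,  H_1 ≅ Z ⊕ Z/2Z,  H_2 = 0.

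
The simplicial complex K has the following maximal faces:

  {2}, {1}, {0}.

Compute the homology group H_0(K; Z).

H_0 = Z^3.

Take the total order 0 < 1 < 2 on the vertex set. Then K (dimension 0) consists of the simplices:

  0-simplices (3): [0], [1], [2]

Hence C_0 ≅ Z^3.

Now H_k = ker ∂_k / im ∂_{k+1}, so:

  H_0: rank C_0 − rank ∂_1 = 3 − 0 = 3, and there is no ∂_1, so H_0 ≅ Z^3.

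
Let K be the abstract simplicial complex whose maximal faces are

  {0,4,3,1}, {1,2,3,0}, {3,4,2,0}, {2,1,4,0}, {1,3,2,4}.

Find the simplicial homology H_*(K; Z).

Order the vertices as 0 < 1 < 2 < 3 < 4. Listing each simplex with vertices in this order, K has dimension 3 with simplices:

  0-simplices (5): [0], [1], [2], [3], [4]
  1-simplices (10): [0,1], [0,2], [0,3], [0,4], [1,2], [1,3], [1,4], [2,3], [2,4], [3,4]
  2-simplices (10): [0,1,2], [0,1,3], [0,1,4], [0,2,3], [0,2,4], [0,3,4], [1,2,3], [1,2,4], [1,3,4], [2,3,4]
  3-simplices (5): [0,1,2,3], [0,1,2,4], [0,1,3,4], [0,2,3,4], [1,2,3,4]

Hence C_0 ≅ Z^5, C_1 ≅ Z^10, C_2 ≅ Z^10, C_3 ≅ Z^5.

Boundary ∂_1: C_1 → C_0 sends each edge [p,q] (with p < q) to q − p.
The 5×10 boundary matrix has rank 4 and Smith normal form diag(1,1,1,1).

Boundary ∂_2: C_2 → C_1 maps a triangle to the signed sum of its edges. For instance
  ∂[0,1,2] = [1,2] − [0,2] + [0,1],
  ∂[0,3,4] = [3,4] − [0,4] + [0,3].
The 10×10 boundary matrix has rank 6 and Smith normal form diag(1,1,1,1,1,1).

∂_3: C_3 → C_2 sends each 3-simplex σ to the alternating sum Σ_i (−1)^i (σ with its i-th vertex removed). For instance
  ∂[0,1,2,4] = [1,2,4] − [0,2,4] + [0,1,4] − [0,1,2],
  ∂[0,2,3,4] = [2,3,4] − [0,3,4] + [0,2,4] − [0,2,3].
The resulting 10×5 matrix has rank 4, and its Smith normal form has invariant factors (1,1,1,1).

Reading off H_k = ker ∂_k / im ∂_{k+1}:

  H_0: rank C_0 − rank ∂_1 = 5 − 4 = 1, and the invariant factors of ∂_1 are all 1, so H_0 = Z.
  H_1: rank ker ∂_1 − rank ∂_2 = (10 − 4) − 6 = 0, and the invariant factors of ∂_2 are all 1, so H_1 = 0.
  H_2: rank ker ∂_2 − rank ∂_3 = (10 − 6) − 4 = 0, and the invariant factors of ∂_3 are all 1, so H_2 = 0.
  H_3: rank ker ∂_3 − rank ∂_4 = (5 − 4) − 0 = 1, and there is no ∂_4, so H_3 = Z.

(K is a triangulation of the 3-sphere S^3.)

H_0 = Z,  H_1 = 0,  H_2 = 0,  H_3 = Z.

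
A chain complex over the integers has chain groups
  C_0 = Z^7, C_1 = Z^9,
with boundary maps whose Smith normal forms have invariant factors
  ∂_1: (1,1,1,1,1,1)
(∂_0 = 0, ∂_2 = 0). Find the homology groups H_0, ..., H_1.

H_0: b_0 = 7 − 0 − 6 = 1; torsion from ∂_1 factors > 1: none. So H_0 = Z.
H_1: b_1 = 9 − 6 − 0 = 3; torsion from ∂_2 factors > 1: none. So H_1 = Z^3.

H_0 = Z,  H_1 = Z^3.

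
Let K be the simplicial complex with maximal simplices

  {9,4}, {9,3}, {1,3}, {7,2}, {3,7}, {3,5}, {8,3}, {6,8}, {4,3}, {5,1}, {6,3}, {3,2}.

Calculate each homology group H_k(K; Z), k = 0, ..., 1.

We work with the vertex ordering 1 < 2 < 3 < 4 < 5 < 6 < 7 < 8 < 9. The simplices of K, each written with vertices in increasing order, are:

  0-simplices (9): [1], [2], [3], [4], [5], [6], [7], [8], [9]
  1-simplices (12): [1,3], [1,5], [2,3], [2,7], [3,4], [3,5], [3,6], [3,7], [3,8], [3,9], [4,9], [6,8]

Hence C_0 ≅ Z^9, C_1 ≅ Z^12.

The boundary map ∂_1: C_1 → C_0 is given by ∂[p,q] = [q] − [p].
This gives a 9×12 integer matrix of rank 8; reducing to Smith normal form yields diagonal entries (1,1,1,1,1,1,1,1).

Computing H_k = (kernel of ∂_k) / (image of ∂_{k+1}):

  H_0: rank C_0 − rank ∂_1 = 9 − 8 = 1, and the invariant factors of ∂_1 are all 1, so H_0 = Z.
  H_1: rank ker ∂_1 − rank ∂_2 = (12 − 8) − 0 = 4, and there is no ∂_2, so H_1 = Z^4.

As a check, the Euler characteristic is 9 − 12 = -3, which agrees with 1 − 4 = -3.
(K is a triangulation of a wedge of 4 circles.)

H_0 = Z,  H_1 = Z^4.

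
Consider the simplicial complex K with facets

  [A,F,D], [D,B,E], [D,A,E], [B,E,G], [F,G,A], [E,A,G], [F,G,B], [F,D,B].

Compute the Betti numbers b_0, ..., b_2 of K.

b_0 = 1, b_1 = 0, b_2 = 1.

We work with the vertex ordering A < B < D < E < F < G. The simplices of K, each written with vertices in increasing order, are:

  0-simplices (6): A, B, D, E, F, G
  1-simplices (12): AD, AE, AF, AG, BD, BE, BF, BG, DE, DF, EG, FG
  2-simplices (8): ADE, ADF, AEG, AFG, BDE, BDF, BEG, BFG

so the chain groups are C_0 ≅ Z^6, C_1 ≅ Z^12, C_2 ≅ Z^8.

The boundary map ∂_1: C_1 → C_0 sends each edge [p,q] (with p < q) to q − p. For instance
  ∂BF = F − B.
As a 6×12 matrix over Z this has rank 5, with invariant factors (1,1,1,1,1).

The boundary map ∂_2: C_2 → C_1 maps a triangle to the signed sum of its edges. For instance
  ∂BDE = DE − BE + BD,
  ∂BFG = FG − BG + BF.
As a 12×8 matrix over Z this has rank 7, with invariant factors (1,1,1,1,1,1,1).

From H_k ≅ ker(∂_k) / im(∂_{k+1}) we obtain:

  H_0: rank C_0 − rank ∂_1 = 6 − 5 = 1, and the invariant factors of ∂_1 are all 1, so H_0 = Z.
  H_1: rank ker ∂_1 − rank ∂_2 = (12 − 5) − 7 = 0, and the invariant factors of ∂_2 are all 1, so H_1 = 0.
  H_2: rank ker ∂_2 − rank ∂_3 = (8 − 7) − 0 = 1, and there is no ∂_3, so H_2 = Z.

(K is a triangulation of the 2-sphere S^2.)

Hence the Betti numbers are b_0 = 1, b_1 = 0, b_2 = 1.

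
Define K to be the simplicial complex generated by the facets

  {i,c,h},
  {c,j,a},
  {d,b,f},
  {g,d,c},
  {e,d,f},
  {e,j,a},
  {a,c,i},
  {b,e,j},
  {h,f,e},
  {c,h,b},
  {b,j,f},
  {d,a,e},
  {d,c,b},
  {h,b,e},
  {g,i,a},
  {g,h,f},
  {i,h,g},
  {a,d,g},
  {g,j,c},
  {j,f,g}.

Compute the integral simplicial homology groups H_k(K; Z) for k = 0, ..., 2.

K has 10 vertices, 30 edges, 20 triangles.
rank ∂_0 = 0, rank ∂_1 = 9 ⇒ b_0 = 10 − 0 − 9 = 1; all invariant factors of ∂_1 are 1 so no torsion. So H_0 = Z.
rank ∂_1 = 9, rank ∂_2 = 20 ⇒ b_1 = 30 − 9 − 20 = 1; ∂_2 has invariant factor(s) [2] giving torsion. So H_1 = Z ⊕ Z/2Z.
rank ∂_2 = 20, rank ∂_3 = 0 ⇒ b_2 = 20 − 20 − 0 = 0. So H_2 = 0.

H_0 = Z,  H_1 = Z ⊕ Z/2Z,  H_2 = 0.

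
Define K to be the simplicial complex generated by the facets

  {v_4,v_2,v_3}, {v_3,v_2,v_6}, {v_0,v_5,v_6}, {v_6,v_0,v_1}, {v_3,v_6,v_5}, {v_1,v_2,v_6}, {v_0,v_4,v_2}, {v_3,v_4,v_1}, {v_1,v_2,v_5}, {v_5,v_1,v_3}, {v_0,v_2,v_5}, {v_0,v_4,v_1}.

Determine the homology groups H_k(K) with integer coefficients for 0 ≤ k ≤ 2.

Fix the vertex order v_0 < v_1 < v_2 < v_3 < v_4 < v_5 < v_6 and write every simplex with vertices in increasing order. Then dim K = 2 and the simplices of K are:

  0-simplices (7): [v_0], [v_1], [v_2], [v_3], [v_4], [v_5], [v_6]
  1-simplices (18): (18 of them)
  2-simplices (12): (12 of them)

Hence C_0 ≅ Z^7, C_1 ≅ Z^18, C_2 ≅ Z^12.

∂_1: C_1 → C_0 is given by ∂[p,q] = [q] − [p].
As a 7×18 matrix over Z this has rank 6, with invariant factors (1,1,1,1,1,1).

The boundary map ∂_2: C_2 → C_1 maps a triangle to the signed sum of its edges. For instance
  ∂[v_1,v_3,v_5] = [v_3,v_5] − [v_1,v_5] + [v_1,v_3],
  ∂[v_3,v_5,v_6] = [v_5,v_6] − [v_3,v_6] + [v_3,v_5].
The 18×12 boundary matrix has rank 12 and Smith normal form diag(1,1,1,1,1,1,1,1,1,1,1,2).

From H_k ≅ ker(∂_k) / im(∂_{k+1}) we obtain:

  H_0: rank C_0 − rank ∂_1 = 7 − 6 = 1, and the invariant factors of ∂_1 are all 1, so H_0 = Z.
  H_1: rank ker ∂_1 − rank ∂_2 = (18 − 6) − 12 = 0, and ∂_2 has invariant factor 2 > 1, so H_1 = Z/2.
  H_2: rank ker ∂_2 − rank ∂_3 = (12 − 12) − 0 = 0, and there is no ∂_3, so H_2 = 0.

(K is a triangulation of the real projective plane RP^2.)

H_0 ≅ Z,  H_1 ≅ Z/2,  H_2 = 0.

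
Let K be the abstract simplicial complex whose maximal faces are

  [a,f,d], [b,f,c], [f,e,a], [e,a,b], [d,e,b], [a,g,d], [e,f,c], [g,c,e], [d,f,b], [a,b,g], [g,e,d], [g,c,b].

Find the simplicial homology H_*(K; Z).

H_0 = Z,  H_1 = Z/2,  H_2 = 0.

Order the vertices as a < b < c < d < e < f < g. Listing each simplex with vertices in this order, K has dimension 2 with simplices:

  0-simplices (7): a, b, c, d, e, f, g
  1-simplices (18): ab, ad, ae, af, ag, bc, bd, be, bf, bg, ce, cf, cg, de, df, dg, ef, eg
  2-simplices (12): abe, abg, adf, adg, aef, bcf, bcg, bde, bdf, cef, ceg, deg

Hence C_0 ≅ Z^7, C_1 ≅ Z^18, C_2 ≅ Z^12.

∂_1: C_1 → C_0 maps an edge to its endpoints' difference, ∂[p,q] = q − p. For instance
  ∂dg = g − d.
The resulting 7×18 matrix has rank 6, and its Smith normal form has invariant factors (1,1,1,1,1,1).

∂_2: C_2 → C_1 sends each 2-simplex [p,q,r] to [q,r] − [p,r] + [p,q]. For instance
  ∂ceg = eg − cg + ce,
  ∂deg = eg − dg + de.
The 18×12 boundary matrix has rank 12 and Smith normal form diag(1,1,1,1,1,1,1,1,1,1,1,2).

Computing H_k = (kernel of ∂_k) / (image of ∂_{k+1}):

  H_0: rank C_0 − rank ∂_1 = 7 − 6 = 1, and the invariant factors of ∂_1 are all 1, so H_0 ≅ Z.
  H_1: rank ker ∂_1 − rank ∂_2 = (18 − 6) − 12 = 0, and ∂_2 has invariant factor 2 > 1, so H_1 ≅ Z/2.
  H_2: rank ker ∂_2 − rank ∂_3 = (12 − 12) − 0 = 0, and there is no ∂_3, so H_2 ≅ 0.

(K is a triangulation of the real projective plane RP^2.)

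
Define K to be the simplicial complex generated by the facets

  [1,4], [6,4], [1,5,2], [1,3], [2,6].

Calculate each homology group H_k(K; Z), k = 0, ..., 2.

Order the vertices as 1 < 2 < 3 < 4 < 5 < 6. Listing each simplex with vertices in this order, K has dimension 2 with simplices:

  0-simplices (6): [1], [2], [3], [4], [5], [6]
  1-simplices (7): [1,2], [1,3], [1,4], [1,5], [2,5], [2,6], [4,6]
  2-simplices (1): [1,2,5]

Hence C_0 ≅ Z^6, C_1 ≅ Z^7, C_2 ≅ Z^1.

Boundary ∂_1: C_1 → C_0 sends each edge [p,q] (with p < q) to q − p. For instance
  ∂[1,2] = [2] − [1].
This gives a 6×7 integer matrix of rank 5; reducing to Smith normal form yields diagonal entries (1,1,1,1,1).

The boundary map ∂_2: C_2 → C_1 acts by ∂[p,q,r] = [q,r] − [p,r] + [p,q]. For instance
  ∂[1,2,5] = [2,5] − [1,5] + [1,2].
This gives a 7×1 integer matrix of rank 1; reducing to Smith normal form yields diagonal entries (1).

Now H_k = ker ∂_k / im ∂_{k+1}, so:

  H_0: rank C_0 − rank ∂_1 = 6 − 5 = 1, and the invariant factors of ∂_1 are all 1, so H_0 = Z.
  H_1: rank ker ∂_1 − rank ∂_2 = (7 − 5) − 1 = 1, and the invariant factors of ∂_2 are all 1, so H_1 = Z.
  H_2: rank ker ∂_2 − rank ∂_3 = (1 − 1) − 0 = 0, and there is no ∂_3, so H_2 = 0.

As a check, the Euler characteristic is 6 − 7 + 1 = 0, which agrees with 1 − 1 + 0 = 0.

H_0 ≅ Z,  H_1 ≅ Z,  H_2 = 0.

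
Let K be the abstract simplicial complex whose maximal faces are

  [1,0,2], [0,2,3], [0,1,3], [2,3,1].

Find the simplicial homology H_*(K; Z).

We work with the vertex ordering 0 < 1 < 2 < 3. The simplices of K, each written with vertices in increasing order, are:

  0-simplices (4): [0], [1], [2], [3]
  1-simplices (6): [0,1], [0,2], [0,3], [1,2], [1,3], [2,3]
  2-simplices (4): [0,1,2], [0,1,3], [0,2,3], [1,2,3]

giving chain groups C_0 ≅ Z^4, C_1 ≅ Z^6, C_2 ≅ Z^4.

∂_1: C_1 → C_0 is given by ∂[p,q] = [q] − [p]. For instance
  ∂[2,3] = [3] − [2].
As a 4×6 matrix over Z this has rank 3, with invariant factors (1,1,1).

The boundary map ∂_2: C_2 → C_1 maps a triangle to the signed sum of its edges. For instance
  ∂[1,2,3] = [2,3] − [1,3] + [1,2],
  ∂[0,1,3] = [1,3] − [0,3] + [0,1].
As a 6×4 matrix over Z this has rank 3, with invariant factors (1,1,1).

Now H_k = ker ∂_k / im ∂_{k+1}, so:

  H_0: rank C_0 − rank ∂_1 = 4 − 3 = 1, and the invariant factors of ∂_1 are all 1, so H_0 ≅ Z.
  H_1: rank ker ∂_1 − rank ∂_2 = (6 − 3) − 3 = 0, and the invariant factors of ∂_2 are all 1, so H_1 ≅ 0.
  H_2: rank ker ∂_2 − rank ∂_3 = (4 − 3) − 0 = 1, and there is no ∂_3, so H_2 ≅ Z.

(K is a triangulation of the 2-sphere S^2.)

H_0 ≅ Z,  H_1 = 0,  H_2 ≅ Z.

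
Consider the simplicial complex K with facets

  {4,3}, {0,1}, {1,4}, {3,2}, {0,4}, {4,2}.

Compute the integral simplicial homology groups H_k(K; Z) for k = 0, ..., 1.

H_0 = Z,  H_1 = Z^2.

Fix the vertex order 0 < 1 < 2 < 3 < 4 and write every simplex with vertices in increasing order. Then dim K = 1 and the simplices of K are:

  0-simplices (5): [0], [1], [2], [3], [4]
  1-simplices (6): [0,1], [0,4], [1,4], [2,3], [2,4], [3,4]

so the chain groups are C_0 ≅ Z^5, C_1 ≅ Z^6.

∂_1: C_1 → C_0 maps an edge to its endpoints' difference, ∂[p,q] = q − p. For instance
  ∂[1,4] = [4] − [1].
The resulting 5×6 matrix has rank 4, and its Smith normal form has invariant factors (1,1,1,1).

From H_k ≅ ker(∂_k) / im(∂_{k+1}) we obtain:

  H_0: rank C_0 − rank ∂_1 = 5 − 4 = 1, and the invariant factors of ∂_1 are all 1, so H_0 = Z.
  H_1: rank ker ∂_1 − rank ∂_2 = (6 − 4) − 0 = 2, and there is no ∂_2, so H_1 = Z^2.

As a check, the Euler characteristic is 5 − 6 = -1, which agrees with 1 − 2 = -1.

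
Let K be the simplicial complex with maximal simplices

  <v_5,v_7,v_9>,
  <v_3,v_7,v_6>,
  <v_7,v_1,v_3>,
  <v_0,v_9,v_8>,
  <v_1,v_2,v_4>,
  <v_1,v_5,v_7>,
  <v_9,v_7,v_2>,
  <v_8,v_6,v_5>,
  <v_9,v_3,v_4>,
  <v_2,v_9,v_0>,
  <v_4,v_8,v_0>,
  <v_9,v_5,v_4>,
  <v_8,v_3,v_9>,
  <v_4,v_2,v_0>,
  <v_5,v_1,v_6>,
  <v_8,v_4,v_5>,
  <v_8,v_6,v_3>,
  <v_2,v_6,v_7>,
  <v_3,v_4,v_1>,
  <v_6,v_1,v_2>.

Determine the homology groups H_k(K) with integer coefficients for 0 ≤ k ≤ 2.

H_0 ≅ Z,  H_1 ≅ Z ⊕ Z/2Z,  H_2 = 0.

Order the vertices as v_0 < v_1 < v_2 < v_3 < v_4 < v_5 < v_6 < v_7 < v_8 < v_9. Listing each simplex with vertices in this order, K has dimension 2 with simplices:

  0-simplices (10): [v_0], [v_1], [v_2], [v_3], [v_4], [v_5], [v_6], [v_7], [v_8], [v_9]
  1-simplices (30): (30 of them)
  2-simplices (20): (20 of them)

so the chain groups are C_0 ≅ Z^10, C_1 ≅ Z^30, C_2 ≅ Z^20.

The boundary map ∂_1: C_1 → C_0 is given by ∂[p,q] = [q] − [p].
The 10×30 boundary matrix has rank 9 and Smith normal form diag(1,1,1,1,1,1,1,1,1).

The boundary map ∂_2: C_2 → C_1 sends each 2-simplex [p,q,r] to [q,r] − [p,r] + [p,q]. For instance
  ∂[v_3,v_4,v_9] = [v_4,v_9] − [v_3,v_9] + [v_3,v_4],
  ∂[v_1,v_3,v_4] = [v_3,v_4] − [v_1,v_4] + [v_1,v_3].
The 30×20 boundary matrix has rank 20 and Smith normal form diag(1,1,1,1,1,1,1,1,1,1,1,1,1,1,1,1,1,1,1,2).

Computing H_k = (kernel of ∂_k) / (image of ∂_{k+1}):

  H_0: rank C_0 − rank ∂_1 = 10 − 9 = 1, and the invariant factors of ∂_1 are all 1, so H_0 = Z.
  H_1: rank ker ∂_1 − rank ∂_2 = (30 − 9) − 20 = 1, and ∂_2 has invariant factor 2 > 1, so H_1 = Z ⊕ Z/2Z.
  H_2: rank ker ∂_2 − rank ∂_3 = (20 − 20) − 0 = 0, and there is no ∂_3, so H_2 = 0.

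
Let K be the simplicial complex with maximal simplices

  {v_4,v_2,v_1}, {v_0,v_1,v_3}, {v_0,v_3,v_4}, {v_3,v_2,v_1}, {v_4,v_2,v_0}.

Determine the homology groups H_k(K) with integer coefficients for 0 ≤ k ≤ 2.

H_0 = Z,  H_1 = Z,  H_2 = 0.

K has 5 vertices, 10 edges, 5 triangles.
rank ∂_0 = 0, rank ∂_1 = 4 ⇒ b_0 = 5 − 0 − 4 = 1; all invariant factors of ∂_1 are 1 so no torsion. So H_0 ≅ Z.
rank ∂_1 = 4, rank ∂_2 = 5 ⇒ b_1 = 10 − 4 − 5 = 1; all invariant factors of ∂_2 are 1 so no torsion. So H_1 ≅ Z.
rank ∂_2 = 5, rank ∂_3 = 0 ⇒ b_2 = 5 − 5 − 0 = 0. So H_2 ≅ 0.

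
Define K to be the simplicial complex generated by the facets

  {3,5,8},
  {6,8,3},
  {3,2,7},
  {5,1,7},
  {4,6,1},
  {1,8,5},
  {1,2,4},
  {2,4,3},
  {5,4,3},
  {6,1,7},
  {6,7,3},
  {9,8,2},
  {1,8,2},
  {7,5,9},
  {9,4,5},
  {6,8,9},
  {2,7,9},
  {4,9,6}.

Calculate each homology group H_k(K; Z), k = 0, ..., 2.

Fix the vertex order 1 < 2 < 3 < 4 < 5 < 6 < 7 < 8 < 9 and write every simplex with vertices in increasing order. Then dim K = 2 and the simplices of K are:

  0-simplices (9): [1], [2], [3], [4], [5], [6], [7], [8], [9]
  1-simplices (27): (27 of them)
  2-simplices (18): [1,2,4], [1,2,8], [1,4,6], [1,5,7], [1,5,8], [1,6,7], [2,3,4], [2,3,7], [2,7,9], [2,8,9], [3,4,5], [3,5,8], [3,6,7], [3,6,8], [4,5,9], [4,6,9], [5,7,9], [6,8,9]

so the chain groups are C_0 ≅ Z^9, C_1 ≅ Z^27, C_2 ≅ Z^18.

The boundary map ∂_1: C_1 → C_0 is given by ∂[p,q] = [q] − [p]. For instance
  ∂[1,8] = [8] − [1].
This gives a 9×27 integer matrix of rank 8; reducing to Smith normal form yields diagonal entries (1,1,1,1,1,1,1,1).

The boundary map ∂_2: C_2 → C_1 acts by ∂[p,q,r] = [q,r] − [p,r] + [p,q]. For instance
  ∂[2,7,9] = [7,9] − [2,9] + [2,7],
  ∂[1,2,8] = [2,8] − [1,8] + [1,2].
The resulting 27×18 matrix has rank 17, and its Smith normal form has invariant factors (1,1,1,1,1,1,1,1,1,1,1,1,1,1,1,1,1).

From H_k ≅ ker(∂_k) / im(∂_{k+1}) we obtain:

  H_0: rank C_0 − rank ∂_1 = 9 − 8 = 1, and the invariant factors of ∂_1 are all 1, so H_0 = Z.
  H_1: rank ker ∂_1 − rank ∂_2 = (27 − 8) − 17 = 2, and the invariant factors of ∂_2 are all 1, so H_1 = Z^2.
  H_2: rank ker ∂_2 − rank ∂_3 = (18 − 17) − 0 = 1, and there is no ∂_3, so H_2 = Z.

As a check, the Euler characteristic is 9 − 27 + 18 = 0, which agrees with 1 − 2 + 1 = 0.

H_0 = Z,  H_1 = Z^2,  H_2 = Z.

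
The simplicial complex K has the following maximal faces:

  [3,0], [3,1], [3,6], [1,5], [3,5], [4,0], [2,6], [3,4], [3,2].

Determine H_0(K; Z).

K has 7 vertices, 9 edges.
rank ∂_0 = 0, rank ∂_1 = 6 ⇒ b_0 = 7 − 0 − 6 = 1; all invariant factors of ∂_1 are 1 so no torsion. So H_0 = Z.

H_0 ≅ Z.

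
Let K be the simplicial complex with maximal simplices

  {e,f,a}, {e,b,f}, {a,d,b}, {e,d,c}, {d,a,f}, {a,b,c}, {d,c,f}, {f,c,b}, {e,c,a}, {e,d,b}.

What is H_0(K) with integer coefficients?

We work with the vertex ordering a < b < c < d < e < f. The simplices of K, each written with vertices in increasing order, are:

  0-simplices (6): a, b, c, d, e, f
  1-simplices (15): ab, ac, ad, ae, af, bc, bd, be, bf, cd, ce, cf, de, df, ef
  2-simplices (10): abc, abd, ace, adf, aef, bcf, bde, bef, cde, cdf

so the chain groups are C_0 ≅ Z^6, C_1 ≅ Z^15, C_2 ≅ Z^10.

Boundary ∂_1: C_1 → C_0 sends each edge [p,q] (with p < q) to q − p. For instance
  ∂ce = e − c.
This gives a 6×15 integer matrix of rank 5; reducing to Smith normal form yields diagonal entries (1,1,1,1,1).

The boundary map ∂_2: C_2 → C_1 maps a triangle to the signed sum of its edges. For instance
  ∂bde = de − be + bd,
  ∂ace = ce − ae + ac.
This gives a 15×10 integer matrix of rank 10; reducing to Smith normal form yields diagonal entries (1,1,1,1,1,1,1,1,1,2).

From H_k ≅ ker(∂_k) / im(∂_{k+1}) we obtain:

  H_0: rank C_0 − rank ∂_1 = 6 − 5 = 1, and the invariant factors of ∂_1 are all 1, so H_0 = Z.

H_0 = Z.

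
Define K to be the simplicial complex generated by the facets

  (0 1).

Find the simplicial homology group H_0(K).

Order the vertices as 0 < 1. Listing each simplex with vertices in this order, K has dimension 1 with simplices:

  0-simplices (2): [0], [1]
  1-simplices (1): [0,1]

Hence C_0 ≅ Z^2, C_1 ≅ Z^1.

∂_1: C_1 → C_0 is given by ∂[p,q] = [q] − [p]. For instance
  ∂[0,1] = [1] − [0].
The resulting 2×1 matrix has rank 1, and its Smith normal form has invariant factors (1).

Reading off H_k = ker ∂_k / im ∂_{k+1}:

  H_0: rank C_0 − rank ∂_1 = 2 − 1 = 1, and the invariant factors of ∂_1 are all 1, so H_0 ≅ Z.

H_0 ≅ Z.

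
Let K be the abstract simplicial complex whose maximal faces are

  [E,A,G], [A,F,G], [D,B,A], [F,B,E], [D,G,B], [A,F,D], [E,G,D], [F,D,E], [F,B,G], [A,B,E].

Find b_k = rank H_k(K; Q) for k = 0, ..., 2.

We work with the vertex ordering A < B < D < E < F < G. The simplices of K, each written with vertices in increasing order, are:

  0-simplices (6): A, B, D, E, F, G
  1-simplices (15): AB, AD, AE, AF, AG, BD, BE, BF, BG, DE, DF, DG, EF, EG, FG
  2-simplices (10): ABD, ABE, ADF, AEG, AFG, BDG, BEF, BFG, DEF, DEG

so the chain groups are C_0 ≅ Z^6, C_1 ≅ Z^15, C_2 ≅ Z^10.

Boundary ∂_1: C_1 → C_0 is given by ∂[p,q] = [q] − [p].
The 6×15 boundary matrix has rank 5 and Smith normal form diag(1,1,1,1,1).

∂_2: C_2 → C_1 acts by ∂[p,q,r] = [q,r] − [p,r] + [p,q]. For instance
  ∂ABD = BD − AD + AB,
  ∂BEF = EF − BF + BE.
As a 15×10 matrix over Z this has rank 10, with invariant factors (1,1,1,1,1,1,1,1,1,2).

Reading off H_k = ker ∂_k / im ∂_{k+1}:

  H_0: rank C_0 − rank ∂_1 = 6 − 5 = 1, and the invariant factors of ∂_1 are all 1, so H_0 ≅ Z.
  H_1: rank ker ∂_1 − rank ∂_2 = (15 − 5) − 10 = 0, and ∂_2 has invariant factor 2 > 1, so H_1 ≅ Z/2Z.
  H_2: rank ker ∂_2 − rank ∂_3 = (10 − 10) − 0 = 0, and there is no ∂_3, so H_2 ≅ 0.

As a check, the Euler characteristic is 6 − 15 + 10 = 1, which agrees with 1 − 0 + 0 = 1.

Hence the Betti numbers are b_0 = 1, b_1 = 0, b_2 = 0.

b_0 = 1, b_1 = 0, b_2 = 0.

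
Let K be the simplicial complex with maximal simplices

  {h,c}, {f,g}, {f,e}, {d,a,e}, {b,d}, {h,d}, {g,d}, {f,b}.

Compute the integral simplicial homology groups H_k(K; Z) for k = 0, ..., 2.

Order the vertices as a < b < c < d < e < f < g < h. Listing each simplex with vertices in this order, K has dimension 2 with simplices:

  0-simplices (8): a, b, c, d, e, f, g, h
  1-simplices (10): ad, ae, bd, bf, ch, de, dg, dh, ef, fg
  2-simplices (1): ade

Hence C_0 ≅ Z^8, C_1 ≅ Z^10, C_2 ≅ Z^1.

Boundary ∂_1: C_1 → C_0 is given by ∂[p,q] = [q] − [p].
The 8×10 boundary matrix has rank 7 and Smith normal form diag(1,1,1,1,1,1,1).

The boundary map ∂_2: C_2 → C_1 sends each 2-simplex [p,q,r] to [q,r] − [p,r] + [p,q]. For instance
  ∂ade = de − ae + ad.
As a 10×1 matrix over Z this has rank 1, with invariant factors (1).

Computing H_k = (kernel of ∂_k) / (image of ∂_{k+1}):

  H_0: rank C_0 − rank ∂_1 = 8 − 7 = 1, and the invariant factors of ∂_1 are all 1, so H_0 ≅ Z.
  H_1: rank ker ∂_1 − rank ∂_2 = (10 − 7) − 1 = 2, and the invariant factors of ∂_2 are all 1, so H_1 ≅ Z^2.
  H_2: rank ker ∂_2 − rank ∂_3 = (1 − 1) − 0 = 0, and there is no ∂_3, so H_2 ≅ 0.

H_0 ≅ Z,  H_1 ≅ Z^2,  H_2 = 0.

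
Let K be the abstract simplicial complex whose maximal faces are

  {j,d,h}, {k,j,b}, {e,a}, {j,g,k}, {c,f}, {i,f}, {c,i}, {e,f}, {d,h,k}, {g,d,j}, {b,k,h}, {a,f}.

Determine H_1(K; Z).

H_1 ≅ Z^3.

Fix the vertex order a < b < c < d < e < f < g < h < i < j < k and write every simplex with vertices in increasing order. Then dim K = 2 and the simplices of K are:

  0-simplices (11): a, b, c, d, e, f, g, h, i, j, k
  1-simplices (18): ae, af, bh, bj, bk, cf, ci, dg, dh, dj, dk, ef, fi, gj, gk, hj, hk, jk
  2-simplices (6): bhk, bjk, dgj, dhj, dhk, gjk

Hence C_0 ≅ Z^11, C_1 ≅ Z^18, C_2 ≅ Z^6.

Boundary ∂_1: C_1 → C_0 is given by ∂[p,q] = [q] − [p].
As a 11×18 matrix over Z this has rank 9, with invariant factors (1,1,1,1,1,1,1,1,1).

The boundary map ∂_2: C_2 → C_1 sends each 2-simplex [p,q,r] to [q,r] − [p,r] + [p,q]. For instance
  ∂dhk = hk − dk + dh,
  ∂bhk = hk − bk + bh.
The resulting 18×6 matrix has rank 6, and its Smith normal form has invariant factors (1,1,1,1,1,1).

Computing H_k = (kernel of ∂_k) / (image of ∂_{k+1}):

  H_1: rank ker ∂_1 − rank ∂_2 = (18 − 9) − 6 = 3, and the invariant factors of ∂_2 are all 1, so H_1 ≅ Z^3.

(K is a triangulation of the disjoint union of a wedge of 2 circles and the cylinder S^1 x I.)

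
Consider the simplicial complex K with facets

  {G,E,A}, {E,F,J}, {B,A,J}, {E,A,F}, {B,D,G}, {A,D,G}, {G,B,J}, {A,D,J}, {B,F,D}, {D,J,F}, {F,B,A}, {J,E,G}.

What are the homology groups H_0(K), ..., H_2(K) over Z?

H_0 ≅ Z,  H_1 ≅ Z/2Z,  H_2 = 0.

Fix the vertex order A < B < D < E < F < G < J and write every simplex with vertices in increasing order. Then dim K = 2 and the simplices of K are:

  0-simplices (7): A, B, D, E, F, G, J
  1-simplices (18): AB, AD, AE, AF, AG, AJ, BD, BF, BG, BJ, DF, DG, DJ, EF, EG, EJ, FJ, GJ
  2-simplices (12): ABF, ABJ, ADG, ADJ, AEF, AEG, BDF, BDG, BGJ, DFJ, EFJ, EGJ

giving chain groups C_0 ≅ Z^7, C_1 ≅ Z^18, C_2 ≅ Z^12.

∂_1: C_1 → C_0 sends each edge [p,q] (with p < q) to q − p. For instance
  ∂BJ = J − B.
As a 7×18 matrix over Z this has rank 6, with invariant factors (1,1,1,1,1,1).

∂_2: C_2 → C_1 maps a triangle to the signed sum of its edges. For instance
  ∂BDF = DF − BF + BD,
  ∂EGJ = GJ − EJ + EG.
The 18×12 boundary matrix has rank 12 and Smith normal form diag(1,1,1,1,1,1,1,1,1,1,1,2).

Reading off H_k = ker ∂_k / im ∂_{k+1}:

  H_0: rank C_0 − rank ∂_1 = 7 − 6 = 1, and the invariant factors of ∂_1 are all 1, so H_0 = Z.
  H_1: rank ker ∂_1 − rank ∂_2 = (18 − 6) − 12 = 0, and ∂_2 has invariant factor 2 > 1, so H_1 = Z/2Z.
  H_2: rank ker ∂_2 − rank ∂_3 = (12 − 12) − 0 = 0, and there is no ∂_3, so H_2 = 0.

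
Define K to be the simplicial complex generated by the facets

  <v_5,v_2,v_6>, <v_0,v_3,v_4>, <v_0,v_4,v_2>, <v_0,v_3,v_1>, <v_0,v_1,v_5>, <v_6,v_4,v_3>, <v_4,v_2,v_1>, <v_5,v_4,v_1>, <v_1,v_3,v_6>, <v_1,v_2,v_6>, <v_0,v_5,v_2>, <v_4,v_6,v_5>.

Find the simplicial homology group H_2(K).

H_2 ≅ 0.

Order the vertices as v_0 < v_1 < v_2 < v_3 < v_4 < v_5 < v_6. Listing each simplex with vertices in this order, K has dimension 2 with simplices:

  0-simplices (7): [v_0], [v_1], [v_2], [v_3], [v_4], [v_5], [v_6]
  1-simplices (18): (18 of them)
  2-simplices (12): (12 of them)

giving chain groups C_0 ≅ Z^7, C_1 ≅ Z^18, C_2 ≅ Z^12.

The boundary map ∂_1: C_1 → C_0 is given by ∂[p,q] = [q] − [p]. For instance
  ∂[v_2,v_6] = [v_6] − [v_2].
As a 7×18 matrix over Z this has rank 6, with invariant factors (1,1,1,1,1,1).

Boundary ∂_2: C_2 → C_1 maps a triangle to the signed sum of its edges. For instance
  ∂[v_0,v_2,v_5] = [v_2,v_5] − [v_0,v_5] + [v_0,v_2],
  ∂[v_4,v_5,v_6] = [v_5,v_6] − [v_4,v_6] + [v_4,v_5].
This gives a 18×12 integer matrix of rank 12; reducing to Smith normal form yields diagonal entries (1,1,1,1,1,1,1,1,1,1,1,2).

Computing H_k = (kernel of ∂_k) / (image of ∂_{k+1}):

  H_2: rank ker ∂_2 − rank ∂_3 = (12 − 12) − 0 = 0, and there is no ∂_3, so H_2 = 0.

(K is a triangulation of the real projective plane RP^2.)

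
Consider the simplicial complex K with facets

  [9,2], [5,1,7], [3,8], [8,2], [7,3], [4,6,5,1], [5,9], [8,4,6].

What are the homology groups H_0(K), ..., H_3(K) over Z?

H_0 ≅ Z,  H_1 ≅ Z^2,  H_2 = 0,  H_3 = 0.

K has 9 vertices, 15 edges, 6 triangles, 1 3-simplex.
rank ∂_0 = 0, rank ∂_1 = 8 ⇒ b_0 = 9 − 0 − 8 = 1; all invariant factors of ∂_1 are 1 so no torsion. So H_0 ≅ Z.
rank ∂_1 = 8, rank ∂_2 = 5 ⇒ b_1 = 15 − 8 − 5 = 2; all invariant factors of ∂_2 are 1 so no torsion. So H_1 ≅ Z^2.
rank ∂_2 = 5, rank ∂_3 = 1 ⇒ b_2 = 6 − 5 − 1 = 0; all invariant factors of ∂_3 are 1 so no torsion. So H_2 ≅ 0.
rank ∂_3 = 1, rank ∂_4 = 0 ⇒ b_3 = 1 − 1 − 0 = 0. So H_3 ≅ 0.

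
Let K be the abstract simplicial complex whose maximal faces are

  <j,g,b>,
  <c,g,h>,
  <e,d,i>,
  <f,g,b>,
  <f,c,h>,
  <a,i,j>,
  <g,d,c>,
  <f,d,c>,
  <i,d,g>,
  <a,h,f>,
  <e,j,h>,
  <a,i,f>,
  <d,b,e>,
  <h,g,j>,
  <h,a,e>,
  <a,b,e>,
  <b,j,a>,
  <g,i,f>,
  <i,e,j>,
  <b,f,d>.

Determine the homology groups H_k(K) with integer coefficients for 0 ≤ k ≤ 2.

H_0 ≅ Z,  H_1 ≅ Z ⊕ Z/2Z,  H_2 = 0.

We work with the vertex ordering a < b < c < d < e < f < g < h < i < j. The simplices of K, each written with vertices in increasing order, are:

  0-simplices (10): a, b, c, d, e, f, g, h, i, j
  1-simplices (30): ab, ae, af, ah, ai, aj, bd, be, bf, bg, bj, cd, cf, cg, ch, de, df, dg, di, eh, ei, ej, fg, fh, fi, gh, gi, gj, hj, ij
  2-simplices (20): abe, abj, aeh, afh, afi, aij, bde, bdf, bfg, bgj, cdf, cdg, cfh, cgh, dei, dgi, ehj, eij, fgi, ghj

giving chain groups C_0 ≅ Z^10, C_1 ≅ Z^30, C_2 ≅ Z^20.

∂_1: C_1 → C_0 maps an edge to its endpoints' difference, ∂[p,q] = q − p.
The resulting 10×30 matrix has rank 9, and its Smith normal form has invariant factors (1,1,1,1,1,1,1,1,1).

Boundary ∂_2: C_2 → C_1 maps a triangle to the signed sum of its edges. For instance
  ∂afh = fh − ah + af,
  ∂bgj = gj − bj + bg.
This gives a 30×20 integer matrix of rank 20; reducing to Smith normal form yields diagonal entries (1,1,1,1,1,1,1,1,1,1,1,1,1,1,1,1,1,1,1,2).

From H_k ≅ ker(∂_k) / im(∂_{k+1}) we obtain:

  H_0: rank C_0 − rank ∂_1 = 10 − 9 = 1, and the invariant factors of ∂_1 are all 1, so H_0 = Z.
  H_1: rank ker ∂_1 − rank ∂_2 = (30 − 9) − 20 = 1, and ∂_2 has invariant factor 2 > 1, so H_1 = Z ⊕ Z/2Z.
  H_2: rank ker ∂_2 − rank ∂_3 = (20 − 20) − 0 = 0, and there is no ∂_3, so H_2 = 0.

As a check, the Euler characteristic is 10 − 30 + 20 = 0, which agrees with 1 − 1 + 0 = 0.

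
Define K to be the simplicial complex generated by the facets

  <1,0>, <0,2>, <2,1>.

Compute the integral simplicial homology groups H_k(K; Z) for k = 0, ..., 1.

H_0 ≅ Z,  H_1 ≅ Z.

We work with the vertex ordering 0 < 1 < 2. The simplices of K, each written with vertices in increasing order, are:

  0-simplices (3): [0], [1], [2]
  1-simplices (3): [0,1], [0,2], [1,2]

giving chain groups C_0 ≅ Z^3, C_1 ≅ Z^3.

∂_1: C_1 → C_0 is given by ∂[p,q] = [q] − [p]. For instance
  ∂[0,2] = [2] − [0].
The 3×3 boundary matrix has rank 2 and Smith normal form diag(1,1).

Now H_k = ker ∂_k / im ∂_{k+1}, so:

  H_0: rank C_0 − rank ∂_1 = 3 − 2 = 1, and the invariant factors of ∂_1 are all 1, so H_0 ≅ Z.
  H_1: rank ker ∂_1 − rank ∂_2 = (3 − 2) − 0 = 1, and there is no ∂_2, so H_1 ≅ Z.

As a check, the Euler characteristic is 3 − 3 = 0, which agrees with 1 − 1 = 0.
(K is a triangulation of the circle S^1.)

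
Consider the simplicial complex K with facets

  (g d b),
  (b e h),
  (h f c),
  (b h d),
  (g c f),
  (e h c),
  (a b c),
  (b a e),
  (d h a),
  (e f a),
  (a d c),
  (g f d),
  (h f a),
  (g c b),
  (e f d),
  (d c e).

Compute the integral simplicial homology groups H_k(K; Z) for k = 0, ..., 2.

H_0 = Z,  H_1 = Z^2,  H_2 = Z.

Fix the vertex order a < b < c < d < e < f < g < h and write every simplex with vertices in increasing order. Then dim K = 2 and the simplices of K are:

  0-simplices (8): a, b, c, d, e, f, g, h
  1-simplices (24): ab, ac, ad, ae, af, ah, bc, bd, be, bg, bh, cd, ce, cf, cg, ch, de, df, dg, dh, ef, eh, fg, fh
  2-simplices (16): abc, abe, acd, adh, aef, afh, bcg, bdg, bdh, beh, cde, ceh, cfg, cfh, def, dfg

giving chain groups C_0 ≅ Z^8, C_1 ≅ Z^24, C_2 ≅ Z^16.

∂_1: C_1 → C_0 is given by ∂[p,q] = [q] − [p]. For instance
  ∂fh = h − f.
The resulting 8×24 matrix has rank 7, and its Smith normal form has invariant factors (1,1,1,1,1,1,1).

Boundary ∂_2: C_2 → C_1 maps a triangle to the signed sum of its edges. For instance
  ∂acd = cd − ad + ac,
  ∂def = ef − df + de.
The 24×16 boundary matrix has rank 15 and Smith normal form diag(1,1,1,1,1,1,1,1,1,1,1,1,1,1,1).

Now H_k = ker ∂_k / im ∂_{k+1}, so:

  H_0: rank C_0 − rank ∂_1 = 8 − 7 = 1, and the invariant factors of ∂_1 are all 1, so H_0 = Z.
  H_1: rank ker ∂_1 − rank ∂_2 = (24 − 7) − 15 = 2, and the invariant factors of ∂_2 are all 1, so H_1 = Z^2.
  H_2: rank ker ∂_2 − rank ∂_3 = (16 − 15) − 0 = 1, and there is no ∂_3, so H_2 = Z.

As a check, the Euler characteristic is 8 − 24 + 16 = 0, which agrees with 1 − 2 + 1 = 0.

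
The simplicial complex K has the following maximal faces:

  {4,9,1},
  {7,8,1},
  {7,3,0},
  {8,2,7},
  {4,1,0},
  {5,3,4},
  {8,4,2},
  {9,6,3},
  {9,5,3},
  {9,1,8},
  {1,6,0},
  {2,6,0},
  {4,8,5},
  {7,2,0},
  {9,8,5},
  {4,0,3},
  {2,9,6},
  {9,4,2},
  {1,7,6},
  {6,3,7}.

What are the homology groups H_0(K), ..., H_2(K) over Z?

H_0 ≅ Z,  H_1 ≅ Z ⊕ Z/2Z,  H_2 = 0.

We work with the vertex ordering 0 < 1 < 2 < 3 < 4 < 5 < 6 < 7 < 8 < 9. The simplices of K, each written with vertices in increasing order, are:

  0-simplices (10): [0], [1], [2], [3], [4], [5], [6], [7], [8], [9]
  1-simplices (30): (30 of them)
  2-simplices (20): (20 of them)

Hence C_0 ≅ Z^10, C_1 ≅ Z^30, C_2 ≅ Z^20.

The boundary map ∂_1: C_1 → C_0 maps an edge to its endpoints' difference, ∂[p,q] = q − p.
The resulting 10×30 matrix has rank 9, and its Smith normal form has invariant factors (1,1,1,1,1,1,1,1,1).

∂_2: C_2 → C_1 sends each 2-simplex [p,q,r] to [q,r] − [p,r] + [p,q]. For instance
  ∂[3,6,9] = [6,9] − [3,9] + [3,6],
  ∂[0,1,6] = [1,6] − [0,6] + [0,1].
As a 30×20 matrix over Z this has rank 20, with invariant factors (1,1,1,1,1,1,1,1,1,1,1,1,1,1,1,1,1,1,1,2).

Computing H_k = (kernel of ∂_k) / (image of ∂_{k+1}):

  H_0: rank C_0 − rank ∂_1 = 10 − 9 = 1, and the invariant factors of ∂_1 are all 1, so H_0 ≅ Z.
  H_1: rank ker ∂_1 − rank ∂_2 = (30 − 9) − 20 = 1, and ∂_2 has invariant factor 2 > 1, so H_1 ≅ Z ⊕ Z/2Z.
  H_2: rank ker ∂_2 − rank ∂_3 = (20 − 20) − 0 = 0, and there is no ∂_3, so H_2 ≅ 0.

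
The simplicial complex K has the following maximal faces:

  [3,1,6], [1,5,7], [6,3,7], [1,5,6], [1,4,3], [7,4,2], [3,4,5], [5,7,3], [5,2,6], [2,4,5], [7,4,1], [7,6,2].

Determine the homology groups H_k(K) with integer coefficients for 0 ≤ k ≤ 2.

H_0 ≅ Z,  H_1 ≅ Z/2,  H_2 = 0.

We work with the vertex ordering 1 < 2 < 3 < 4 < 5 < 6 < 7. The simplices of K, each written with vertices in increasing order, are:

  0-simplices (7): [1], [2], [3], [4], [5], [6], [7]
  1-simplices (18): [1,3], [1,4], [1,5], [1,6], [1,7], [2,4], [2,5], [2,6], [2,7], [3,4], [3,5], [3,6], [3,7], [4,5], [4,7], [5,6], [5,7], [6,7]
  2-simplices (12): [1,3,4], [1,3,6], [1,4,7], [1,5,6], [1,5,7], [2,4,5], [2,4,7], [2,5,6], [2,6,7], [3,4,5], [3,5,7], [3,6,7]

so the chain groups are C_0 ≅ Z^7, C_1 ≅ Z^18, C_2 ≅ Z^12.

The boundary map ∂_1: C_1 → C_0 sends each edge [p,q] (with p < q) to q − p.
As a 7×18 matrix over Z this has rank 6, with invariant factors (1,1,1,1,1,1).

Boundary ∂_2: C_2 → C_1 acts by ∂[p,q,r] = [q,r] − [p,r] + [p,q]. For instance
  ∂[1,3,4] = [3,4] − [1,4] + [1,3],
  ∂[3,5,7] = [5,7] − [3,7] + [3,5].
The 18×12 boundary matrix has rank 12 and Smith normal form diag(1,1,1,1,1,1,1,1,1,1,1,2).

Reading off H_k = ker ∂_k / im ∂_{k+1}:

  H_0: rank C_0 − rank ∂_1 = 7 − 6 = 1, and the invariant factors of ∂_1 are all 1, so H_0 ≅ Z.
  H_1: rank ker ∂_1 − rank ∂_2 = (18 − 6) − 12 = 0, and ∂_2 has invariant factor 2 > 1, so H_1 ≅ Z/2.
  H_2: rank ker ∂_2 − rank ∂_3 = (12 − 12) − 0 = 0, and there is no ∂_3, so H_2 ≅ 0.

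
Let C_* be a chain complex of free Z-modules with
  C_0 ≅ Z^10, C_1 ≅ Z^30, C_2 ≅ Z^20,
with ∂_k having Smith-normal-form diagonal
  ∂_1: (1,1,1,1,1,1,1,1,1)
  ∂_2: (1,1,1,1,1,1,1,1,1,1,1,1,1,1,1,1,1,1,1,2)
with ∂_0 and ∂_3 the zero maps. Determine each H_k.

H_0: b_0 = 10 − 0 − 9 = 1; torsion from ∂_1 factors > 1: none. So H_0 ≅ Z.
H_1: b_1 = 30 − 9 − 20 = 1; torsion from ∂_2 factors > 1: [2]. So H_1 ≅ Z ⊕ Z/2Z.
H_2: b_2 = 20 − 20 − 0 = 0; torsion from ∂_3 factors > 1: none. So H_2 ≅ 0.

H_0 ≅ Z,  H_1 ≅ Z ⊕ Z/2Z,  H_2 = 0.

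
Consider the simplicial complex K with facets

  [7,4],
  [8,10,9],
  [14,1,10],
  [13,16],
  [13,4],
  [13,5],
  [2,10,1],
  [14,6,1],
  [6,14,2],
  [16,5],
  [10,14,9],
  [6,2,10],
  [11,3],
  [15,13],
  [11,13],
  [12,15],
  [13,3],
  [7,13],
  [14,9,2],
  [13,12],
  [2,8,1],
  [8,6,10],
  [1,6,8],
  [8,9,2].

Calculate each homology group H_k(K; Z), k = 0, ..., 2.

Fix the vertex order 1 < 2 < 3 < 4 < 5 < 6 < 7 < 8 < 9 < 10 < 11 < 12 < 13 < 14 < 15 < 16 and write every simplex with vertices in increasing order. Then dim K = 2 and the simplices of K are:

  0-simplices (16): [1], [2], [3], [4], [5], [6], [7], [8], [9], [10], [11], [12], [13], [14], [15], [16]
  1-simplices (30): (30 of them)
  2-simplices (12): [1,2,8], [1,2,10], [1,6,8], [1,6,14], [1,10,14], [2,6,10], [2,6,14], [2,8,9], [2,9,14], [6,8,10], [8,9,10], [9,10,14]

so the chain groups are C_0 ≅ Z^16, C_1 ≅ Z^30, C_2 ≅ Z^12.

The boundary map ∂_1: C_1 → C_0 is given by ∂[p,q] = [q] − [p].
As a 16×30 matrix over Z this has rank 14, with invariant factors (1,1,1,1,1,1,1,1,1,1,1,1,1,1).

∂_2: C_2 → C_1 acts by ∂[p,q,r] = [q,r] − [p,r] + [p,q]. For instance
  ∂[1,10,14] = [10,14] − [1,14] + [1,10],
  ∂[2,8,9] = [8,9] − [2,9] + [2,8].
As a 30×12 matrix over Z this has rank 12, with invariant factors (1,1,1,1,1,1,1,1,1,1,1,2).

Now H_k = ker ∂_k / im ∂_{k+1}, so:

  H_0: rank C_0 − rank ∂_1 = 16 − 14 = 2, and the invariant factors of ∂_1 are all 1, so H_0 ≅ Z^2.
  H_1: rank ker ∂_1 − rank ∂_2 = (30 − 14) − 12 = 4, and ∂_2 has invariant factor 2 > 1, so H_1 ≅ Z^4 ⊕ Z/2Z.
  H_2: rank ker ∂_2 − rank ∂_3 = (12 − 12) − 0 = 0, and there is no ∂_3, so H_2 ≅ 0.

As a check, the Euler characteristic is 16 − 30 + 12 = -2, which agrees with 2 − 4 + 0 = -2.
(K is a triangulation of the disjoint union of the real projective plane RP^2 and a wedge of 4 circles.)

H_0 = Z^2,  H_1 = Z^4 ⊕ Z/2Z,  H_2 = 0.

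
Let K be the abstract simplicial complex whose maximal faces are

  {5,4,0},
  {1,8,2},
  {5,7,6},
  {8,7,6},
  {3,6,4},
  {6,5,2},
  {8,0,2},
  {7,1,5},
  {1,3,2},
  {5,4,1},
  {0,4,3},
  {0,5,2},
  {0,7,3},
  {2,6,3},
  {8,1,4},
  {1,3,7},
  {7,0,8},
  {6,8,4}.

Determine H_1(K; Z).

H_1 = Z^2.

K has 9 vertices, 27 edges, 18 triangles.
rank ∂_1 = 8, rank ∂_2 = 17 ⇒ b_1 = 27 − 8 − 17 = 2; all invariant factors of ∂_2 are 1 so no torsion. So H_1 ≅ Z^2.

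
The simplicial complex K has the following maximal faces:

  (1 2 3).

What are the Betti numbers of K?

Order the vertices as 1 < 2 < 3. Listing each simplex with vertices in this order, K has dimension 2 with simplices:

  0-simplices (3): [1], [2], [3]
  1-simplices (3): [1,2], [1,3], [2,3]
  2-simplices (1): [1,2,3]

giving chain groups C_0 ≅ Z^3, C_1 ≅ Z^3, C_2 ≅ Z^1.

The boundary map ∂_1: C_1 → C_0 is given by ∂[p,q] = [q] − [p].
As a 3×3 matrix over Z this has rank 2, with invariant factors (1,1).

Boundary ∂_2: C_2 → C_1 acts by ∂[p,q,r] = [q,r] − [p,r] + [p,q]. For instance
  ∂[1,2,3] = [2,3] − [1,3] + [1,2].
This gives a 3×1 integer matrix of rank 1; reducing to Smith normal form yields diagonal entries (1).

From H_k ≅ ker(∂_k) / im(∂_{k+1}) we obtain:

  H_0: rank C_0 − rank ∂_1 = 3 − 2 = 1, and the invariant factors of ∂_1 are all 1, so H_0 = Z.
  H_1: rank ker ∂_1 − rank ∂_2 = (3 − 2) − 1 = 0, and the invariant factors of ∂_2 are all 1, so H_1 = 0.
  H_2: rank ker ∂_2 − rank ∂_3 = (1 − 1) − 0 = 0, and there is no ∂_3, so H_2 = 0.

Hence the Betti numbers are b_0 = 1, b_1 = 0, b_2 = 0.

b_0 = 1, b_1 = 0, b_2 = 0.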